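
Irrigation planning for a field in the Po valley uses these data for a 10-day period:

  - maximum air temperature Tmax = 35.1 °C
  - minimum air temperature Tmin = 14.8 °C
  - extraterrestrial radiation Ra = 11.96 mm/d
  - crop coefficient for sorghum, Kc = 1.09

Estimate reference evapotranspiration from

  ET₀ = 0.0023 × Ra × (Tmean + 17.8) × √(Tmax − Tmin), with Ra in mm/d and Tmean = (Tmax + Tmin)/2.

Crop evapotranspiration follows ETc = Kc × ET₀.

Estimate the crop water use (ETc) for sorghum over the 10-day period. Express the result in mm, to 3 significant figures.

Tmean = (35.1 + 14.8)/2 = 24.95 °C
ET₀ = 0.0023 × 11.96 × (24.95 + 17.8) × √20.3 = 0.0023 × 11.96 × 42.75 × 4.5056 = 5.2984 mm/d
ETc = Kc × ET₀ = 1.09 × 5.2984 = 5.7753 mm/d
Over 10 days: 5.7753 × 10 = 57.753 mm

57.8 mm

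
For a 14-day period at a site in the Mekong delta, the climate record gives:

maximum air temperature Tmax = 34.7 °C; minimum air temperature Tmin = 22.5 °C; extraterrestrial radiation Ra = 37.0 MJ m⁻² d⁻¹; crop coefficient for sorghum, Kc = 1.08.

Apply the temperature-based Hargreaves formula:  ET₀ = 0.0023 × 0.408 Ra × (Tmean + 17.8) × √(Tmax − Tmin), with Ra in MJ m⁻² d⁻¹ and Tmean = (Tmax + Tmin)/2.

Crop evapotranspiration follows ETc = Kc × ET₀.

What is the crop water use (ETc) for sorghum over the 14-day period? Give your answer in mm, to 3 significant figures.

Tmean = (34.7 + 22.5)/2 = 28.60 °C
0.408 Ra = 0.408 × 37.0 = 15.0960 mm/d equivalent
ET₀ = 0.0023 × 15.0960 × (28.60 + 17.8) × √12.2 = 0.0023 × 15.0960 × 46.40 × 3.4928 = 5.6271 mm/d
ETc = Kc × ET₀ = 1.08 × 5.6271 = 6.0773 mm/d
Over 14 days: 6.0773 × 14 = 85.082 mm

85.1 mm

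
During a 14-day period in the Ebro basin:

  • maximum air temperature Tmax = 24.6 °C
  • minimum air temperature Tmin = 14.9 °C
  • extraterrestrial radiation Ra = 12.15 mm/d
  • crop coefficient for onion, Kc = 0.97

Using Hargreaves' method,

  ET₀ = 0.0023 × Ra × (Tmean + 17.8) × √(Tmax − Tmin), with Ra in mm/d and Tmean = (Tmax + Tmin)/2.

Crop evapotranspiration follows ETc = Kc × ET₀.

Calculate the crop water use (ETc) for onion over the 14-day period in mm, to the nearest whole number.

Tmean = (24.6 + 14.9)/2 = 19.75 °C
ET₀ = 0.0023 × 12.15 × (19.75 + 17.8) × √9.7 = 0.0023 × 12.15 × 37.55 × 3.1145 = 3.2682 mm/d
ETc = Kc × ET₀ = 0.97 × 3.2682 = 3.1702 mm/d
Over 14 days: 3.1702 × 14 = 44.383 mm

44 mm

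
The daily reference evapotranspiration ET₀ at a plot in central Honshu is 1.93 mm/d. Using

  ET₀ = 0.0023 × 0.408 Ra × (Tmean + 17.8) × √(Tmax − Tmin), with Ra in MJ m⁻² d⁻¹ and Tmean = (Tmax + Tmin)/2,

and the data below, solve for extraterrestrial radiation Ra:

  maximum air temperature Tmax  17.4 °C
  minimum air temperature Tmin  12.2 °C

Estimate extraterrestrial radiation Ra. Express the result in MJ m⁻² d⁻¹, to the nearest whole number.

Tmean = (17.4+12.2)/2 = 14.80 °C; ΔT = 5.2
Ra = ET₀ / [0.0023 × 0.408 × (Tmean+17.8) × √ΔT]
   = 1.93 / (0.0023 × 0.408 × 32.60 × 2.2804) = 27.666 MJ m⁻² d⁻¹

28 MJ m⁻² d⁻¹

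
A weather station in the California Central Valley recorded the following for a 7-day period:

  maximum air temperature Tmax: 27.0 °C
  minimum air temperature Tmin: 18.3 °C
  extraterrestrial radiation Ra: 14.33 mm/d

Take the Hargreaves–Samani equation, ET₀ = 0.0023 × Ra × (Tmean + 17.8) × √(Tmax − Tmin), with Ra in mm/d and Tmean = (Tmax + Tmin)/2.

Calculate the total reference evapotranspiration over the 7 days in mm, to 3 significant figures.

27.5 mm

Tmean = (27.0 + 18.3)/2 = 22.65 °C
ET₀ = 0.0023 × 14.33 × (22.65 + 17.8) × √8.7 = 0.0023 × 14.33 × 40.45 × 2.9496 = 3.9324 mm/d
Over 7 days: 3.9324 × 7 = 27.527 mm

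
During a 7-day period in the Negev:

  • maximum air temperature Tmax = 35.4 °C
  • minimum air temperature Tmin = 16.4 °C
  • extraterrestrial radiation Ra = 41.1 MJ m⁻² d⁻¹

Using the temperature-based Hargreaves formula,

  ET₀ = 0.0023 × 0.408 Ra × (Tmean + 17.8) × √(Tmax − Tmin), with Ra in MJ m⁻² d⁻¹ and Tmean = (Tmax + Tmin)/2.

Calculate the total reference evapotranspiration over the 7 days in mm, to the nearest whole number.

Tmean = (35.4 + 16.4)/2 = 25.90 °C
0.408 Ra = 0.408 × 41.1 = 16.7688 mm/d equivalent
ET₀ = 0.0023 × 16.7688 × (25.90 + 17.8) × √19.0 = 0.0023 × 16.7688 × 43.70 × 4.3589 = 7.3466 mm/d
Over 7 days: 7.3466 × 7 = 51.426 mm

51 mm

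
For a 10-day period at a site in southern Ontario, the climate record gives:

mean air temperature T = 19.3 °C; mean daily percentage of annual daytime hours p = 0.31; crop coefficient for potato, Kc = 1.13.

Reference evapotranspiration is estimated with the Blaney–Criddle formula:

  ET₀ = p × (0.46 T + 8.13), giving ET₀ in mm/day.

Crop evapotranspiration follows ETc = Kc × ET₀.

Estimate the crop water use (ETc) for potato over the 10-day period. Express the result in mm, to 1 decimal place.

ET₀ = 0.31 × (0.46 × 19.3 + 8.13) = 0.31 × 17.008 = 5.2725 mm/d
ETc = Kc × ET₀ = 1.13 × 5.2725 = 5.9579 mm/d
Over 10 days: 5.9579 × 10 = 59.579 mm

59.6 mm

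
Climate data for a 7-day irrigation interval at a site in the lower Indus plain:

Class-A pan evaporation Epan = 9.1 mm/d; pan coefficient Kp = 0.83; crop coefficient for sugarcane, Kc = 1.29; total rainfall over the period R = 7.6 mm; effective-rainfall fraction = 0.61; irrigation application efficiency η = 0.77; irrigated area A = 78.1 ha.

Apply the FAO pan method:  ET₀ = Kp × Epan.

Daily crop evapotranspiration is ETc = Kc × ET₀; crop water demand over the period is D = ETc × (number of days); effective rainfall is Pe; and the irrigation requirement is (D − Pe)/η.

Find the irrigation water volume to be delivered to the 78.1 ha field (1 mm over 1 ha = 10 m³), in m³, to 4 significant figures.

ET₀ = 0.83 × 9.1 = 7.5530 mm/d
ETc = Kc × ET₀ = 1.29 × 7.5530 = 9.7434 mm/d
Crop demand D = ETc × 7 d = 9.7434 × 7 = 68.204 mm
Pe = 0.61 × 7.6 = 4.636 mm
D − Pe = 68.204 − 4.636 = 63.568 mm
Gross irrigation = 63.568 / 0.77 = 82.556 mm
Volume = 82.556 mm × 78.1 ha × 10 = 64476.2 m³

64480 m³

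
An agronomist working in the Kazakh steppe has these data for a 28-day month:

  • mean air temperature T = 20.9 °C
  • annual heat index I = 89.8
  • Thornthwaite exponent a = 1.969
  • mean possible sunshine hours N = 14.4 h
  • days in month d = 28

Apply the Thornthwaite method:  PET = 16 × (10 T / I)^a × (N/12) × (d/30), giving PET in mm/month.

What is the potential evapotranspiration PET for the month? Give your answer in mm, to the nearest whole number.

95 mm

10T/I = 10 × 20.9 / 89.8 = 2.3274
(10T/I)^a = 2.3274^1.969 = 5.2768
Uncorrected PET = 16 × 5.2768 = 84.429 mm
Correction = (N/12)(d/30) = (14.4/12)(28/30) = 1.1200
PET = 84.429 × 1.1200 = 94.560 mm/month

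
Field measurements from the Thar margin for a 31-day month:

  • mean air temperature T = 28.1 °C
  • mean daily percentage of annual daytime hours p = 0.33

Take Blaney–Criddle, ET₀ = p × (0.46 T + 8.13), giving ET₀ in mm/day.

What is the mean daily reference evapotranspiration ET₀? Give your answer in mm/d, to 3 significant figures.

6.95 mm/d

ET₀ = 0.33 × (0.46 × 28.1 + 8.13) = 0.33 × 21.056 = 6.9485 mm/d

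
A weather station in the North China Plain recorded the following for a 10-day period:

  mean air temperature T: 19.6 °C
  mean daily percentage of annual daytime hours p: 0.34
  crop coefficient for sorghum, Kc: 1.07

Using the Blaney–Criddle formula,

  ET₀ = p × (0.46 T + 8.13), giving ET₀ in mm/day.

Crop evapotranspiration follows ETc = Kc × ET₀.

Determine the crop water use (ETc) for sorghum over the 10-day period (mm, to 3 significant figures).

62.4 mm

ET₀ = 0.34 × (0.46 × 19.6 + 8.13) = 0.34 × 17.146 = 5.8296 mm/d
ETc = Kc × ET₀ = 1.07 × 5.8296 = 6.2377 mm/d
Over 10 days: 6.2377 × 10 = 62.377 mm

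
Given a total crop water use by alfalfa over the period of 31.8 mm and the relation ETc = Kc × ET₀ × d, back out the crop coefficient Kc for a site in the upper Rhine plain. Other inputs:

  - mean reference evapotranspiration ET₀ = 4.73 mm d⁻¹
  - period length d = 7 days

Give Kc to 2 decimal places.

0.96

ETc = Kc × ET₀ × d  ⇒  Kc = ETc / (ET₀ × d)
Kc = 31.8 / (4.73 × 7) = 31.8 / 33.11 = 0.9604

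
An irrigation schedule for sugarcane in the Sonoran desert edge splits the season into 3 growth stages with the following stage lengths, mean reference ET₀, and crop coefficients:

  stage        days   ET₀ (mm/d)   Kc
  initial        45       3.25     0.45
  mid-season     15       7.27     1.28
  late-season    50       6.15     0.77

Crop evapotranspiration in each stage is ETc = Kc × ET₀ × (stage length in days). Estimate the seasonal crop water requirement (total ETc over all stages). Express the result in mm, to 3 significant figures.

442 mm

initial: 0.45 × 3.25 × 45 = 65.81 mm
mid-season: 1.28 × 7.27 × 15 = 139.58 mm
late-season: 0.77 × 6.15 × 50 = 236.78 mm
Seasonal total = 442.17 mm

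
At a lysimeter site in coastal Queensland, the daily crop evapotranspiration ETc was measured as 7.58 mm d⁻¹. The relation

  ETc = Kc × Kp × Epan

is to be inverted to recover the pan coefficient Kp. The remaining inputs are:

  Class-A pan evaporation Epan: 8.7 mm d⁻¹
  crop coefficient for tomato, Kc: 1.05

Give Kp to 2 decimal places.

ETc = Kc × Kp × Epan  ⇒  Kp = ETc / (Kc × Epan)
Kp = 7.58 / (1.05 × 8.7) = 7.58 / 9.135 = 0.8298

0.83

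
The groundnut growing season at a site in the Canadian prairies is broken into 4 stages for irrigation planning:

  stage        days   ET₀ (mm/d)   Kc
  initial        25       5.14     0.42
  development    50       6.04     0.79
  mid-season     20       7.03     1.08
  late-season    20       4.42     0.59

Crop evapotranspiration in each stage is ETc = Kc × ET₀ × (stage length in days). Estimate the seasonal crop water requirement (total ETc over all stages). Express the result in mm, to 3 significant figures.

497 mm

initial: 0.42 × 5.14 × 25 = 53.97 mm
development: 0.79 × 6.04 × 50 = 238.58 mm
mid-season: 1.08 × 7.03 × 20 = 151.85 mm
late-season: 0.59 × 4.42 × 20 = 52.16 mm
Seasonal total = 496.56 mm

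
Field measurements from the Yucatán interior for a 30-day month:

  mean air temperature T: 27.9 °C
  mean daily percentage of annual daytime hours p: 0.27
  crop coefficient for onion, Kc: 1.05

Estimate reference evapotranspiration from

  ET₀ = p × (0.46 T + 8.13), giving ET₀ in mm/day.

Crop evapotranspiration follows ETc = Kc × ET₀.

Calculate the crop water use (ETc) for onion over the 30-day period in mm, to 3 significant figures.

178 mm

ET₀ = 0.27 × (0.46 × 27.9 + 8.13) = 0.27 × 20.964 = 5.6603 mm/d
ETc = Kc × ET₀ = 1.05 × 5.6603 = 5.9433 mm/d
Over 30 days: 5.9433 × 30 = 178.299 mm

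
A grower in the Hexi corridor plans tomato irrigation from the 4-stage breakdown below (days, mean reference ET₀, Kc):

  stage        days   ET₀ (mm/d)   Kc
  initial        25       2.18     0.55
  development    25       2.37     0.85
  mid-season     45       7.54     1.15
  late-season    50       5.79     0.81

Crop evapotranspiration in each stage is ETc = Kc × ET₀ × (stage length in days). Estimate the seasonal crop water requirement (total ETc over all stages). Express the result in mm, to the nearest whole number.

705 mm

initial: 0.55 × 2.18 × 25 = 29.98 mm
development: 0.85 × 2.37 × 25 = 50.36 mm
mid-season: 1.15 × 7.54 × 45 = 390.20 mm
late-season: 0.81 × 5.79 × 50 = 234.50 mm
Seasonal total = 705.04 mm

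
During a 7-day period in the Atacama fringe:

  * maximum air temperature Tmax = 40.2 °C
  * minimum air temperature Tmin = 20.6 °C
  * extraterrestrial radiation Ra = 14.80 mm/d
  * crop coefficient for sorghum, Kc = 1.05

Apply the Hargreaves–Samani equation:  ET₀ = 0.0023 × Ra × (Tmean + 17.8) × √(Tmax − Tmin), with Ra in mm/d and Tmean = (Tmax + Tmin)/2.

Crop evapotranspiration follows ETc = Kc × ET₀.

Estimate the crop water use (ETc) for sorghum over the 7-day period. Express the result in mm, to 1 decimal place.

Tmean = (40.2 + 20.6)/2 = 30.40 °C
ET₀ = 0.0023 × 14.80 × (30.40 + 17.8) × √19.6 = 0.0023 × 14.80 × 48.20 × 4.4272 = 7.2638 mm/d
ETc = Kc × ET₀ = 1.05 × 7.2638 = 7.6270 mm/d
Over 7 days: 7.6270 × 7 = 53.389 mm

53.4 mm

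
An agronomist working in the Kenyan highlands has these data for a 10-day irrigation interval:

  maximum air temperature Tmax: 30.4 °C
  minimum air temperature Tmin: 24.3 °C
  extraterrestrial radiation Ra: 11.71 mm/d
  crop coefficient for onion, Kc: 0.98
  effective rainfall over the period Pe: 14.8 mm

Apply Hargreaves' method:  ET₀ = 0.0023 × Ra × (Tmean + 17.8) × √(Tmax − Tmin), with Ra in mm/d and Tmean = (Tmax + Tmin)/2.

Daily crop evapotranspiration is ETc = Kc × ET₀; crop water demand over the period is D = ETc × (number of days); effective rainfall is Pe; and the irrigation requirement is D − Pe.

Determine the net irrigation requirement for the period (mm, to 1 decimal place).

Tmean = (30.4 + 24.3)/2 = 27.35 °C
ET₀ = 0.0023 × 11.71 × (27.35 + 17.8) × √6.1 = 0.0023 × 11.71 × 45.15 × 2.4698 = 3.0033 mm/d
ETc = Kc × ET₀ = 0.98 × 3.0033 = 2.9432 mm/d
Crop demand D = ETc × 10 d = 2.9432 × 10 = 29.432 mm
D − Pe = 29.432 − 14.8 = 14.632 mm

14.6 mm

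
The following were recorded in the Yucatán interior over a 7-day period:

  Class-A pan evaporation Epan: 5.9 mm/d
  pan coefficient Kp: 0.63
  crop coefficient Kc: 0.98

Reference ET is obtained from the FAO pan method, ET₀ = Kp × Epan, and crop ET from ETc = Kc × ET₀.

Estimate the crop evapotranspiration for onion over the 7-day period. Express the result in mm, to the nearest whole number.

ET₀ = 0.63 × 5.9 = 3.7170 mm/d
ETc = Kc × ET₀ = 0.98 × 3.7170 = 3.6427 mm/d
Over 7 days: 3.6427 × 7 = 25.499 mm

25 mm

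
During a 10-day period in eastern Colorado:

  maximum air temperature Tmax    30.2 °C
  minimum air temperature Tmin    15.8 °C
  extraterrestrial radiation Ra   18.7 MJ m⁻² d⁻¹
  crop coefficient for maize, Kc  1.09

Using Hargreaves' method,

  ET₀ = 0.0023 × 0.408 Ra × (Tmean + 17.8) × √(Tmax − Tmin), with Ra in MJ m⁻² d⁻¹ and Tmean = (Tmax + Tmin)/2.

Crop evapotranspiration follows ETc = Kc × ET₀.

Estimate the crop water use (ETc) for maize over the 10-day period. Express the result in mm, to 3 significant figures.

29.6 mm

Tmean = (30.2 + 15.8)/2 = 23.00 °C
0.408 Ra = 0.408 × 18.7 = 7.6296 mm/d equivalent
ET₀ = 0.0023 × 7.6296 × (23.00 + 17.8) × √14.4 = 0.0023 × 7.6296 × 40.80 × 3.7947 = 2.7169 mm/d
ETc = Kc × ET₀ = 1.09 × 2.7169 = 2.9614 mm/d
Over 10 days: 2.9614 × 10 = 29.614 mm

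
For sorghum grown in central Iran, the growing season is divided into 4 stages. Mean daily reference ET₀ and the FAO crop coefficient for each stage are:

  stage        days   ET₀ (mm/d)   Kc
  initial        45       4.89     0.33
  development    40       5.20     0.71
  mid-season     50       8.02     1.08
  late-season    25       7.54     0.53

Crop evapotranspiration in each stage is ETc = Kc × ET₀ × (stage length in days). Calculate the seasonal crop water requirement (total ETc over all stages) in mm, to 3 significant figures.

753 mm

initial: 0.33 × 4.89 × 45 = 72.62 mm
development: 0.71 × 5.20 × 40 = 147.68 mm
mid-season: 1.08 × 8.02 × 50 = 433.08 mm
late-season: 0.53 × 7.54 × 25 = 99.91 mm
Seasonal total = 753.29 mm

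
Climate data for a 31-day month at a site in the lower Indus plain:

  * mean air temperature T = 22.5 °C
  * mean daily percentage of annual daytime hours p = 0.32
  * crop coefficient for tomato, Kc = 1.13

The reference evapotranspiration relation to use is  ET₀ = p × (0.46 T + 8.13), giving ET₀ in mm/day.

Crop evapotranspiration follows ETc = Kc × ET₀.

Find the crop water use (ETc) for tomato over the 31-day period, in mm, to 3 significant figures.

ET₀ = 0.32 × (0.46 × 22.5 + 8.13) = 0.32 × 18.480 = 5.9136 mm/d
ETc = Kc × ET₀ = 1.13 × 5.9136 = 6.6824 mm/d
Over 31 days: 6.6824 × 31 = 207.154 mm

207 mm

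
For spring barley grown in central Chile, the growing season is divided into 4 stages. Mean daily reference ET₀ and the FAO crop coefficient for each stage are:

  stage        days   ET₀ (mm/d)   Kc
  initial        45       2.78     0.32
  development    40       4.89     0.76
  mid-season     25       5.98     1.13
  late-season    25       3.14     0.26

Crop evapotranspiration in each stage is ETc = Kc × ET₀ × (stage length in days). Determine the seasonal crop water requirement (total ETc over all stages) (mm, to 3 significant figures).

378 mm

initial: 0.32 × 2.78 × 45 = 40.03 mm
development: 0.76 × 4.89 × 40 = 148.66 mm
mid-season: 1.13 × 5.98 × 25 = 168.94 mm
late-season: 0.26 × 3.14 × 25 = 20.41 mm
Seasonal total = 378.04 mm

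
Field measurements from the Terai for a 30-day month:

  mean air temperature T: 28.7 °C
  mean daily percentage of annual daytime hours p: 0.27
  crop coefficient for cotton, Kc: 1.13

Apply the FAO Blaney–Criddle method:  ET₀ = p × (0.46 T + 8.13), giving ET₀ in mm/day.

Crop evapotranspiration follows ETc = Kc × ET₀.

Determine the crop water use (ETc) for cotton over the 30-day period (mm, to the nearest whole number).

195 mm

ET₀ = 0.27 × (0.46 × 28.7 + 8.13) = 0.27 × 21.332 = 5.7596 mm/d
ETc = Kc × ET₀ = 1.13 × 5.7596 = 6.5083 mm/d
Over 30 days: 6.5083 × 30 = 195.249 mm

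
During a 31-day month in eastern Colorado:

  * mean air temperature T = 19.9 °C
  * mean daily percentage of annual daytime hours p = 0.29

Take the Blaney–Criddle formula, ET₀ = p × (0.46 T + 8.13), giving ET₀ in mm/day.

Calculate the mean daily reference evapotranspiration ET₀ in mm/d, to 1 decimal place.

ET₀ = 0.29 × (0.46 × 19.9 + 8.13) = 0.29 × 17.284 = 5.0124 mm/d

5.0 mm/d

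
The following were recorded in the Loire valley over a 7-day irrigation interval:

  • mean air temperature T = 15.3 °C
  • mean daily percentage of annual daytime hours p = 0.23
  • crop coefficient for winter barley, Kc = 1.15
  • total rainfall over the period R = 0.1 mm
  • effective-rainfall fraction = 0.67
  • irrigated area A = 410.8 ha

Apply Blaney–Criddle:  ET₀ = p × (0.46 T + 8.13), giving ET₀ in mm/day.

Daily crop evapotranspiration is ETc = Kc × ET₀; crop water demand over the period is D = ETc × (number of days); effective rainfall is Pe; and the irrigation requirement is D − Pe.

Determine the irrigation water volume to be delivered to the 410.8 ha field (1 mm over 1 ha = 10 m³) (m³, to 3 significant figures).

115000 m³

ET₀ = 0.23 × (0.46 × 15.3 + 8.13) = 0.23 × 15.168 = 3.4886 mm/d
ETc = Kc × ET₀ = 1.15 × 3.4886 = 4.0119 mm/d
Crop demand D = ETc × 7 d = 4.0119 × 7 = 28.083 mm
Pe = 0.67 × 0.1 = 0.067 mm
D − Pe = 28.083 − 0.067 = 28.016 mm
Volume = 28.016 mm × 410.8 ha × 10 = 115089.7 m³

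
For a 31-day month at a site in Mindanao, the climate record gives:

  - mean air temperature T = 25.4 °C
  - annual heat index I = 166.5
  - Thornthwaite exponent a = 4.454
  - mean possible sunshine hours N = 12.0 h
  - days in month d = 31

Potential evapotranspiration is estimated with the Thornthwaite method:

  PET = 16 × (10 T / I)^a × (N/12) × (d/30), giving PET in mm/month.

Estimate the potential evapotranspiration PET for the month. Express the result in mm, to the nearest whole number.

10T/I = 10 × 25.4 / 166.5 = 1.5255
(10T/I)^a = 1.5255^4.454 = 6.5602
Uncorrected PET = 16 × 6.5602 = 104.963 mm
Correction = (N/12)(d/30) = (12.0/12)(31/30) = 1.0333
PET = 104.963 × 1.0333 = 108.458 mm/month

108 mm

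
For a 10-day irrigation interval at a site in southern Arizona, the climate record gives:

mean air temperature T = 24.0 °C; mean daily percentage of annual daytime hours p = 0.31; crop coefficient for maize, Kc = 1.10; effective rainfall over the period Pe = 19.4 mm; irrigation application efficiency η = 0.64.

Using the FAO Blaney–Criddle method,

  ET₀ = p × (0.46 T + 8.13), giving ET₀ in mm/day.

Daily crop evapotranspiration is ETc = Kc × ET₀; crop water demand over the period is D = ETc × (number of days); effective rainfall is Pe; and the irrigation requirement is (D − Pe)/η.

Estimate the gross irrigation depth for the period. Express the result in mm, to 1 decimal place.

71.8 mm

ET₀ = 0.31 × (0.46 × 24.0 + 8.13) = 0.31 × 19.170 = 5.9427 mm/d
ETc = Kc × ET₀ = 1.10 × 5.9427 = 6.5370 mm/d
Crop demand D = ETc × 10 d = 6.5370 × 10 = 65.370 mm
D − Pe = 65.370 − 19.4 = 45.970 mm
Gross irrigation = 45.970 / 0.64 = 71.828 mm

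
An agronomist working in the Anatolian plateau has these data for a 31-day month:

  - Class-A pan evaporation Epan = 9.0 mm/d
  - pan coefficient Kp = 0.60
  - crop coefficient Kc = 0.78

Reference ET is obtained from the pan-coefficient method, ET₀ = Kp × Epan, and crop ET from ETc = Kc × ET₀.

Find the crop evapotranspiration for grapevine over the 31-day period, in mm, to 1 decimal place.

130.6 mm

ET₀ = 0.60 × 9.0 = 5.4000 mm/d
ETc = Kc × ET₀ = 0.78 × 5.4000 = 4.2120 mm/d
Over 31 days: 4.2120 × 31 = 130.572 mm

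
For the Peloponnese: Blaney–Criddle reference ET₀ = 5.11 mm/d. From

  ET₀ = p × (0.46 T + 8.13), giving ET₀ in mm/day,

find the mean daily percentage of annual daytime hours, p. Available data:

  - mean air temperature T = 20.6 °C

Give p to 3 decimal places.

p = ET₀ / (0.46 T + 8.13) = 5.11 / (0.46 × 20.6 + 8.13) = 5.11 / 17.606 = 0.2902

0.290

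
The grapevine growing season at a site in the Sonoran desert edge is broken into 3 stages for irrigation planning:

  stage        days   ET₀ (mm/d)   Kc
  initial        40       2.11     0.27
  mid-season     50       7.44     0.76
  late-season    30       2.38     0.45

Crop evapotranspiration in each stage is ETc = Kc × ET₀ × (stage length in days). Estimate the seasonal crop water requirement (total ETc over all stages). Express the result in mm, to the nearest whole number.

initial: 0.27 × 2.11 × 40 = 22.79 mm
mid-season: 0.76 × 7.44 × 50 = 282.72 mm
late-season: 0.45 × 2.38 × 30 = 32.13 mm
Seasonal total = 337.64 mm

338 mm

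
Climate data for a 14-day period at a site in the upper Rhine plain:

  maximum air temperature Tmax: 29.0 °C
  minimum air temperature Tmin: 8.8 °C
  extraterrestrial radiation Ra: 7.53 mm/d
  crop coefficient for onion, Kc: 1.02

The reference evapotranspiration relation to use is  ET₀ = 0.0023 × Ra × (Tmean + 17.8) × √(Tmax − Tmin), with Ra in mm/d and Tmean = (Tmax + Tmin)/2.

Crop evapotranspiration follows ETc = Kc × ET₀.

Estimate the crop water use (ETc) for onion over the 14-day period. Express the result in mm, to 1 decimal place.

40.8 mm

Tmean = (29.0 + 8.8)/2 = 18.90 °C
ET₀ = 0.0023 × 7.53 × (18.90 + 17.8) × √20.2 = 0.0023 × 7.53 × 36.70 × 4.4944 = 2.8567 mm/d
ETc = Kc × ET₀ = 1.02 × 2.8567 = 2.9138 mm/d
Over 14 days: 2.9138 × 14 = 40.793 mm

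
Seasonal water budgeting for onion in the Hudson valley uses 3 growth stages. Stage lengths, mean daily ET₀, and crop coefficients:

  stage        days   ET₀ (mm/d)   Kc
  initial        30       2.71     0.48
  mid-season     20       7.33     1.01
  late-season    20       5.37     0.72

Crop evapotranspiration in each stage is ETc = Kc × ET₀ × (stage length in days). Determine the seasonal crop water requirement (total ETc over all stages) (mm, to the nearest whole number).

initial: 0.48 × 2.71 × 30 = 39.02 mm
mid-season: 1.01 × 7.33 × 20 = 148.07 mm
late-season: 0.72 × 5.37 × 20 = 77.33 mm
Seasonal total = 264.42 mm

264 mm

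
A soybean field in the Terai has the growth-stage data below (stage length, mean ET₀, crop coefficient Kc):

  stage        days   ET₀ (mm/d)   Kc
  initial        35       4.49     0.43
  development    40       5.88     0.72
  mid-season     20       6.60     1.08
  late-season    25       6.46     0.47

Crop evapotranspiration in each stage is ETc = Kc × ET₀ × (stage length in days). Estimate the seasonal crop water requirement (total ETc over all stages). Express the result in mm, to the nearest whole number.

455 mm

initial: 0.43 × 4.49 × 35 = 67.57 mm
development: 0.72 × 5.88 × 40 = 169.34 mm
mid-season: 1.08 × 6.60 × 20 = 142.56 mm
late-season: 0.47 × 6.46 × 25 = 75.91 mm
Seasonal total = 455.38 mm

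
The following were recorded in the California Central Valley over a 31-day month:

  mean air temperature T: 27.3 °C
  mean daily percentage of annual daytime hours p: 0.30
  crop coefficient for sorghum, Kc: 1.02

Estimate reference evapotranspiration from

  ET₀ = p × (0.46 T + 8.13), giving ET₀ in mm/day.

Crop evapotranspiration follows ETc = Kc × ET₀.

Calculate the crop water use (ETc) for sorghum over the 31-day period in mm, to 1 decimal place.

196.2 mm

ET₀ = 0.30 × (0.46 × 27.3 + 8.13) = 0.30 × 20.688 = 6.2064 mm/d
ETc = Kc × ET₀ = 1.02 × 6.2064 = 6.3305 mm/d
Over 31 days: 6.3305 × 31 = 196.246 mm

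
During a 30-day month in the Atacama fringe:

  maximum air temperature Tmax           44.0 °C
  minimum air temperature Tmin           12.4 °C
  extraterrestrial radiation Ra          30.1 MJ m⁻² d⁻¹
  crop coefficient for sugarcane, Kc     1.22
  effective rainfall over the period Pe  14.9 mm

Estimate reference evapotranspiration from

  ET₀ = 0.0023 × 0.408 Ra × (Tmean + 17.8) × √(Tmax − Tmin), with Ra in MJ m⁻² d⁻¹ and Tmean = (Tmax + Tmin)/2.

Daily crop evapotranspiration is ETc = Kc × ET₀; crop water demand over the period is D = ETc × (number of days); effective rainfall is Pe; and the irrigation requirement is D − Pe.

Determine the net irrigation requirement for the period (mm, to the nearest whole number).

252 mm

Tmean = (44.0 + 12.4)/2 = 28.20 °C
0.408 Ra = 0.408 × 30.1 = 12.2808 mm/d equivalent
ET₀ = 0.0023 × 12.2808 × (28.20 + 17.8) × √31.6 = 0.0023 × 12.2808 × 46.00 × 5.6214 = 7.3039 mm/d
ETc = Kc × ET₀ = 1.22 × 7.3039 = 8.9108 mm/d
Crop demand D = ETc × 30 d = 8.9108 × 30 = 267.324 mm
D − Pe = 267.324 − 14.9 = 252.424 mm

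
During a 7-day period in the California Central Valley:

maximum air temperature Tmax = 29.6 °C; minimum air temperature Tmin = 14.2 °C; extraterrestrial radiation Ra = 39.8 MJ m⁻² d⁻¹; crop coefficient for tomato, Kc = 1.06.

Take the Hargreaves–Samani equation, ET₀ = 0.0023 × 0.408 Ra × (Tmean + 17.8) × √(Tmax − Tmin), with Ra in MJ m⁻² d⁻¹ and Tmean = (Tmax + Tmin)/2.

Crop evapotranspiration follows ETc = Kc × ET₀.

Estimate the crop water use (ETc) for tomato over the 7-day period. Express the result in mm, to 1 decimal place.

Tmean = (29.6 + 14.2)/2 = 21.90 °C
0.408 Ra = 0.408 × 39.8 = 16.2384 mm/d equivalent
ET₀ = 0.0023 × 16.2384 × (21.90 + 17.8) × √15.4 = 0.0023 × 16.2384 × 39.70 × 3.9243 = 5.8187 mm/d
ETc = Kc × ET₀ = 1.06 × 5.8187 = 6.1678 mm/d
Over 7 days: 6.1678 × 7 = 43.175 mm

43.2 mm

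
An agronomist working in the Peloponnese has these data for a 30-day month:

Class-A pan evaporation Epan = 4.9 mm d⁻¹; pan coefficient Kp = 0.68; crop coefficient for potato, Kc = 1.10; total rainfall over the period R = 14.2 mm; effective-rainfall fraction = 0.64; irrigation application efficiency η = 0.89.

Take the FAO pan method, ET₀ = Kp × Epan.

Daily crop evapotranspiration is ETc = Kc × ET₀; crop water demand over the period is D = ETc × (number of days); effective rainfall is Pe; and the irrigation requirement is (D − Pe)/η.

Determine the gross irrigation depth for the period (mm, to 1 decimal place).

ET₀ = 0.68 × 4.9 = 3.3320 mm/d
ETc = Kc × ET₀ = 1.10 × 3.3320 = 3.6652 mm/d
Crop demand D = ETc × 30 d = 3.6652 × 30 = 109.956 mm
Pe = 0.64 × 14.2 = 9.088 mm
D − Pe = 109.956 − 9.088 = 100.868 mm
Gross irrigation = 100.868 / 0.89 = 113.335 mm

113.3 mm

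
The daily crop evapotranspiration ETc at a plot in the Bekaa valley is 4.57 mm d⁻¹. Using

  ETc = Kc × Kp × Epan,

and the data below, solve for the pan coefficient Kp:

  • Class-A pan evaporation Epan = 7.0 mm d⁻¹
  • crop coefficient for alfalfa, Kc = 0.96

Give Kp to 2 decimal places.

ETc = Kc × Kp × Epan  ⇒  Kp = ETc / (Kc × Epan)
Kp = 4.57 / (0.96 × 7.0) = 4.57 / 6.720 = 0.6801

0.68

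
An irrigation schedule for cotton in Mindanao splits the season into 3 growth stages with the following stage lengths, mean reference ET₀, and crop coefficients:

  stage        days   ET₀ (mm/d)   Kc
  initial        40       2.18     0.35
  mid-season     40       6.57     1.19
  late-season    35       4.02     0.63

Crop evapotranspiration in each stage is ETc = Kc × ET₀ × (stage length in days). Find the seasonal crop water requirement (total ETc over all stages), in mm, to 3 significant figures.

432 mm

initial: 0.35 × 2.18 × 40 = 30.52 mm
mid-season: 1.19 × 6.57 × 40 = 312.73 mm
late-season: 0.63 × 4.02 × 35 = 88.64 mm
Seasonal total = 431.89 mm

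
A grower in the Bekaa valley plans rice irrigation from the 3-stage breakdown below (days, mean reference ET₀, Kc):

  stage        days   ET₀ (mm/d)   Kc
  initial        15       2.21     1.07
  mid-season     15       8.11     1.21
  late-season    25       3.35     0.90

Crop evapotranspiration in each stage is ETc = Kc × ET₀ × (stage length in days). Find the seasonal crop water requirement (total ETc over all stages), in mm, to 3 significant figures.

initial: 1.07 × 2.21 × 15 = 35.47 mm
mid-season: 1.21 × 8.11 × 15 = 147.20 mm
late-season: 0.90 × 3.35 × 25 = 75.38 mm
Seasonal total = 258.05 mm

258 mm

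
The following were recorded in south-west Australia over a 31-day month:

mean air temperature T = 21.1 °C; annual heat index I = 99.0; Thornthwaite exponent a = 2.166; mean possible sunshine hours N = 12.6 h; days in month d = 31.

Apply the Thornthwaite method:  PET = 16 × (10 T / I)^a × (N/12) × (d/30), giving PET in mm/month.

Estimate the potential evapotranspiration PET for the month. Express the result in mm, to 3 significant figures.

10T/I = 10 × 21.1 / 99.0 = 2.1313
(10T/I)^a = 2.1313^2.166 = 5.1504
Uncorrected PET = 16 × 5.1504 = 82.406 mm
Correction = (N/12)(d/30) = (12.6/12)(31/30) = 1.0850
PET = 82.406 × 1.0850 = 89.411 mm/month

89.4 mm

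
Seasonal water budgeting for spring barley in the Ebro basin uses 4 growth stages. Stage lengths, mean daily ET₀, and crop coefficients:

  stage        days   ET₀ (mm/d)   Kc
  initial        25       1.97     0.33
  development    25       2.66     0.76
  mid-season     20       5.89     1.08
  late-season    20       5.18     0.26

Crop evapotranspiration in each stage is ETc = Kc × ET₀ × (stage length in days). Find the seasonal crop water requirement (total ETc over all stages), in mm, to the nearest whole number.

221 mm

initial: 0.33 × 1.97 × 25 = 16.25 mm
development: 0.76 × 2.66 × 25 = 50.54 mm
mid-season: 1.08 × 5.89 × 20 = 127.22 mm
late-season: 0.26 × 5.18 × 20 = 26.94 mm
Seasonal total = 220.95 mm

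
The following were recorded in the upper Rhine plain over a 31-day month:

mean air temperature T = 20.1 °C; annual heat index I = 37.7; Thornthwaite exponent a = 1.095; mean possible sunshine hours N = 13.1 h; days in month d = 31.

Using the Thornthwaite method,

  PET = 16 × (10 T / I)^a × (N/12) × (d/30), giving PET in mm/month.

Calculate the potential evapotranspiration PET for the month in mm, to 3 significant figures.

113 mm

10T/I = 10 × 20.1 / 37.7 = 5.3316
(10T/I)^a = 5.3316^1.095 = 6.2504
Uncorrected PET = 16 × 6.2504 = 100.006 mm
Correction = (N/12)(d/30) = (13.1/12)(31/30) = 1.1281
PET = 100.006 × 1.1281 = 112.817 mm/month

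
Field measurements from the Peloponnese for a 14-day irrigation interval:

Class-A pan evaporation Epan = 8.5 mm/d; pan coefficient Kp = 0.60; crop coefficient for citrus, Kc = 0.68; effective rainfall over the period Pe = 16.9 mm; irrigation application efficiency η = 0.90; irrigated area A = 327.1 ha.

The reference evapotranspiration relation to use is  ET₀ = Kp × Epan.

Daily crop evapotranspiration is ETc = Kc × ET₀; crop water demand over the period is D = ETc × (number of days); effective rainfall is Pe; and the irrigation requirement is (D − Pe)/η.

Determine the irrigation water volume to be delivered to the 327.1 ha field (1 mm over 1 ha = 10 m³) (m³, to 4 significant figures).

115000 m³

ET₀ = 0.60 × 8.5 = 5.1000 mm/d
ETc = Kc × ET₀ = 0.68 × 5.1000 = 3.4680 mm/d
Crop demand D = ETc × 14 d = 3.4680 × 14 = 48.552 mm
D − Pe = 48.552 − 16.9 = 31.652 mm
Gross irrigation = 31.652 / 0.90 = 35.169 mm
Volume = 35.169 mm × 327.1 ha × 10 = 115037.8 m³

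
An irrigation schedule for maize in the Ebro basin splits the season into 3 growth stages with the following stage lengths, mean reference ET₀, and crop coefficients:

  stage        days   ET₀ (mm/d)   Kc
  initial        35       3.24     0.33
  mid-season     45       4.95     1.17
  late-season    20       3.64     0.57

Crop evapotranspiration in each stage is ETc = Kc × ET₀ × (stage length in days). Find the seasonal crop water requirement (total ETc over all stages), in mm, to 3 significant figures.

340 mm

initial: 0.33 × 3.24 × 35 = 37.42 mm
mid-season: 1.17 × 4.95 × 45 = 260.62 mm
late-season: 0.57 × 3.64 × 20 = 41.50 mm
Seasonal total = 339.54 mm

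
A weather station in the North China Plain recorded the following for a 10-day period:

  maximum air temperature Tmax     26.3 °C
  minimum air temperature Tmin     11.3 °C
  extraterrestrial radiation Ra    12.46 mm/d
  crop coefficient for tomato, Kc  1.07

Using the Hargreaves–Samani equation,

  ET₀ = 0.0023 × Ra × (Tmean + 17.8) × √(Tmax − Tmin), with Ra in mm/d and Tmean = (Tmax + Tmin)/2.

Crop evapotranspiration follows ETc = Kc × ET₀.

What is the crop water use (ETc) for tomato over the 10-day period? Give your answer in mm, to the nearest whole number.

Tmean = (26.3 + 11.3)/2 = 18.80 °C
ET₀ = 0.0023 × 12.46 × (18.80 + 17.8) × √15.0 = 0.0023 × 12.46 × 36.60 × 3.8730 = 4.0623 mm/d
ETc = Kc × ET₀ = 1.07 × 4.0623 = 4.3467 mm/d
Over 10 days: 4.3467 × 10 = 43.467 mm

43 mm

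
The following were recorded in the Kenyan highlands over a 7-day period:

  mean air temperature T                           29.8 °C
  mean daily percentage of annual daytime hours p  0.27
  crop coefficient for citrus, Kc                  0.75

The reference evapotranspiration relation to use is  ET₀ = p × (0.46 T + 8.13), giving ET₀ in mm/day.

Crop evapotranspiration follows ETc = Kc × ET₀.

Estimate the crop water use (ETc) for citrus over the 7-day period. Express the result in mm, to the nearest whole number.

ET₀ = 0.27 × (0.46 × 29.8 + 8.13) = 0.27 × 21.838 = 5.8963 mm/d
ETc = Kc × ET₀ = 0.75 × 5.8963 = 4.4222 mm/d
Over 7 days: 4.4222 × 7 = 30.955 mm

31 mm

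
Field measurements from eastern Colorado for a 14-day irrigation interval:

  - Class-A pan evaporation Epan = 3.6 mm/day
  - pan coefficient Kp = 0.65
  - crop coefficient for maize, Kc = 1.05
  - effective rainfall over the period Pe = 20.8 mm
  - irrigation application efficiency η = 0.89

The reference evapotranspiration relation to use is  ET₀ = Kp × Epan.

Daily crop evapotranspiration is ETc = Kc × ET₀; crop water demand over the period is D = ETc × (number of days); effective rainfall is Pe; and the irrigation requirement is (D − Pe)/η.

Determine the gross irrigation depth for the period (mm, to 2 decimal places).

15.28 mm

ET₀ = 0.65 × 3.6 = 2.3400 mm/d
ETc = Kc × ET₀ = 1.05 × 2.3400 = 2.4570 mm/d
Crop demand D = ETc × 14 d = 2.4570 × 14 = 34.398 mm
D − Pe = 34.398 − 20.8 = 13.598 mm
Gross irrigation = 13.598 / 0.89 = 15.279 mm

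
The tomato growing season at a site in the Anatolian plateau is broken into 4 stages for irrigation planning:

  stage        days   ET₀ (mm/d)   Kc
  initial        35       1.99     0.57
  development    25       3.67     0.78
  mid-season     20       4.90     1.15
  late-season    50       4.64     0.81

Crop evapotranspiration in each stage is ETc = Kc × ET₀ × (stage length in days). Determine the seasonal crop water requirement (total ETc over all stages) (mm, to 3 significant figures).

initial: 0.57 × 1.99 × 35 = 39.70 mm
development: 0.78 × 3.67 × 25 = 71.57 mm
mid-season: 1.15 × 4.90 × 20 = 112.70 mm
late-season: 0.81 × 4.64 × 50 = 187.92 mm
Seasonal total = 411.89 mm

412 mm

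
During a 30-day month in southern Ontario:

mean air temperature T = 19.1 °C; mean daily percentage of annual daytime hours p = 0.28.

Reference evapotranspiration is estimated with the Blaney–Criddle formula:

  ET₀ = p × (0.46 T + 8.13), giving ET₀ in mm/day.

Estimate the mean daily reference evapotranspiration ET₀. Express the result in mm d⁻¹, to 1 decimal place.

4.7 mm d⁻¹

ET₀ = 0.28 × (0.46 × 19.1 + 8.13) = 0.28 × 16.916 = 4.7365 mm/d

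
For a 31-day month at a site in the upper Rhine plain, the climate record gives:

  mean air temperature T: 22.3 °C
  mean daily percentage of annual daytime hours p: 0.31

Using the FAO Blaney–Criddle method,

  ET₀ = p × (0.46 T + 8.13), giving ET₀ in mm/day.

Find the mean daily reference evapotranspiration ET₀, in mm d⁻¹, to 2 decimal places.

5.70 mm d⁻¹

ET₀ = 0.31 × (0.46 × 22.3 + 8.13) = 0.31 × 18.388 = 5.7003 mm/d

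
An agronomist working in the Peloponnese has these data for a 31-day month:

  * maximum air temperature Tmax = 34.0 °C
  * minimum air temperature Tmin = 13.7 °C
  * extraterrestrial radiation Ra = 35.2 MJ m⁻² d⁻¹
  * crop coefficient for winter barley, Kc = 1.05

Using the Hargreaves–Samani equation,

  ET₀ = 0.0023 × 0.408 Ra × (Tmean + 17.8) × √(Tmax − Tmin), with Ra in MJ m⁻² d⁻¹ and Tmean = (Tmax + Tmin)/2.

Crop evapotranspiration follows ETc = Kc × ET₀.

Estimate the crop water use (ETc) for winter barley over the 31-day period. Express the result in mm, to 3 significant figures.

Tmean = (34.0 + 13.7)/2 = 23.85 °C
0.408 Ra = 0.408 × 35.2 = 14.3616 mm/d equivalent
ET₀ = 0.0023 × 14.3616 × (23.85 + 17.8) × √20.3 = 0.0023 × 14.3616 × 41.65 × 4.5056 = 6.1987 mm/d
ETc = Kc × ET₀ = 1.05 × 6.1987 = 6.5086 mm/d
Over 31 days: 6.5086 × 31 = 201.767 mm

202 mm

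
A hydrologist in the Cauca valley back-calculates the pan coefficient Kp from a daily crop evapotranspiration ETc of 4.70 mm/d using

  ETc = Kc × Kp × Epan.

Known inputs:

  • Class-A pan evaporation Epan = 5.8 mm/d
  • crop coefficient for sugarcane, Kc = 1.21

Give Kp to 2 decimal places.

ETc = Kc × Kp × Epan  ⇒  Kp = ETc / (Kc × Epan)
Kp = 4.70 / (1.21 × 5.8) = 4.70 / 7.018 = 0.6697

0.67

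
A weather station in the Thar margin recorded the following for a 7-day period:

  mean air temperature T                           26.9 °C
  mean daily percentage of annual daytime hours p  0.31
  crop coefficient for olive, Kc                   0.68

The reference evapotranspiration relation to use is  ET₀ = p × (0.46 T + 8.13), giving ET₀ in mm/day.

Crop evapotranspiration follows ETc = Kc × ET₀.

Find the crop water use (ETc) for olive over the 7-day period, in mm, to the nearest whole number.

ET₀ = 0.31 × (0.46 × 26.9 + 8.13) = 0.31 × 20.504 = 6.3562 mm/d
ETc = Kc × ET₀ = 0.68 × 6.3562 = 4.3222 mm/d
Over 7 days: 4.3222 × 7 = 30.255 mm

30 mm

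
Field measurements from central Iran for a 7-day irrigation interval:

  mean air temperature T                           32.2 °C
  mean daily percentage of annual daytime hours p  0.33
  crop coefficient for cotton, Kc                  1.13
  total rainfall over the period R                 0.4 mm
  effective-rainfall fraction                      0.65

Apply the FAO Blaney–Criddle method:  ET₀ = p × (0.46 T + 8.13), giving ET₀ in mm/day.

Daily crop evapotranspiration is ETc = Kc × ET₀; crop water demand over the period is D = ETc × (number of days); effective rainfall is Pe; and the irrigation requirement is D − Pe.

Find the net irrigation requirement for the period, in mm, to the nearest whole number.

ET₀ = 0.33 × (0.46 × 32.2 + 8.13) = 0.33 × 22.942 = 7.5709 mm/d
ETc = Kc × ET₀ = 1.13 × 7.5709 = 8.5551 mm/d
Crop demand D = ETc × 7 d = 8.5551 × 7 = 59.886 mm
Pe = 0.65 × 0.4 = 0.260 mm
D − Pe = 59.886 − 0.260 = 59.626 mm

60 mm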